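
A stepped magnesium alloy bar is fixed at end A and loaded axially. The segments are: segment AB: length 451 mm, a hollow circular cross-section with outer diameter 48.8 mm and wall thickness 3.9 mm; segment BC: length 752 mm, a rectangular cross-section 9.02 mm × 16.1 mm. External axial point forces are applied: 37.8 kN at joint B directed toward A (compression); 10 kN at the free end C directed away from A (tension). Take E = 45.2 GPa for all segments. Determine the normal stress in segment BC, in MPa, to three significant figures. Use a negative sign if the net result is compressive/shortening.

68.9 MPa

Internal axial forces (sectioning from the free end, tension +): N_BC = 10 kN, N_AB = -27.8 kN.
A_BC = 145.2 mm².
σ_BC = N_BC/A_BC = 10000/145.2 = 68.86 MPa.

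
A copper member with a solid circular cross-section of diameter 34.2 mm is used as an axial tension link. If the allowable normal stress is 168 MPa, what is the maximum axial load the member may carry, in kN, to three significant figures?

154 kN

A = 918.6 mm².
P_max = σ_allow · A = 168 · 918.6 = 154300 N = 154.3 kN.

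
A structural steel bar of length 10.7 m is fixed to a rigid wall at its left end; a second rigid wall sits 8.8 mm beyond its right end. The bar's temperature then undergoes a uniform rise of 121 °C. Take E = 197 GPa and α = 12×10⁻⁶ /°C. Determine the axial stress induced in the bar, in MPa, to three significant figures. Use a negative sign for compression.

-124 MPa

Free thermal expansion αLΔT = 12e-6 · 10700 · 121 = 15.54 mm.
The walls engage after the gap closes; constrained expansion = 15.54 − 8.8 = 6.736 mm.
The walls impose strain ε = −(6.736)/10700 = -6.2957e-04; σ = Eε = 197000 · -6.2957e-04 = -124 MPa.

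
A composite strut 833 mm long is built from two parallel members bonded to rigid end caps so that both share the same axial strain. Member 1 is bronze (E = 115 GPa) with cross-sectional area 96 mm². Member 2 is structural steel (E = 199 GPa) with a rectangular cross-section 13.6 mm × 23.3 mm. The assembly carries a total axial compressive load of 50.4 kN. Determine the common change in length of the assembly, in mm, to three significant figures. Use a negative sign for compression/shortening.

-0.567 mm

A_2 = 316.9 mm².
Equal strain + equilibrium ⇒ each member carries load in proportion to AE: A₁E₁ = 11040000 N, A₂E₂ = 63060000 N, ΣAE = 74100000 N.
δ = PL/ΣAE = -50400·833/74100000 = -0.5666 mm.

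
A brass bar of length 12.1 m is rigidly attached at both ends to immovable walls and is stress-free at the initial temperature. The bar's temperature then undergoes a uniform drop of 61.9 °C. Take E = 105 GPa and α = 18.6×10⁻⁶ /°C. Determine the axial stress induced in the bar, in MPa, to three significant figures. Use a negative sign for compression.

121 MPa

Free thermal expansion αLΔT = 18.6e-6 · 12100 · -61.9 = -13.93 mm.
The walls impose strain ε = −(-13.93)/12100 = 1.1513e-03; σ = Eε = 105000 · 1.1513e-03 = 120.9 MPa.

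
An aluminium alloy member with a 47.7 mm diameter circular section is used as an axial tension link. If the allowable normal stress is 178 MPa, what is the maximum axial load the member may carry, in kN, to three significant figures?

A = 1787 mm².
P_max = σ_allow · A = 178 · 1787 = 318100 N = 318.1 kN.

318 kN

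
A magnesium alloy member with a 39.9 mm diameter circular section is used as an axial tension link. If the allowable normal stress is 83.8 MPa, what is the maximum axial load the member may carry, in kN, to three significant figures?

A = 1250 mm².
P_max = σ_allow · A = 83.8 · 1250 = 104800 N = 104.8 kN.

105 kN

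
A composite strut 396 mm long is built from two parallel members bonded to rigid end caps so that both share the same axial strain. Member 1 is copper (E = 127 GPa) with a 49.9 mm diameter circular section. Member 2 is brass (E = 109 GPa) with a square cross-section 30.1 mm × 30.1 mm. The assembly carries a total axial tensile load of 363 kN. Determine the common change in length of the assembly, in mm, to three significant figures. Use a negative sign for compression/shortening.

0.414 mm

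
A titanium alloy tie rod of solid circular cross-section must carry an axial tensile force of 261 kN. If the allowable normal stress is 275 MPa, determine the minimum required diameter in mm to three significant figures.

34.8 mm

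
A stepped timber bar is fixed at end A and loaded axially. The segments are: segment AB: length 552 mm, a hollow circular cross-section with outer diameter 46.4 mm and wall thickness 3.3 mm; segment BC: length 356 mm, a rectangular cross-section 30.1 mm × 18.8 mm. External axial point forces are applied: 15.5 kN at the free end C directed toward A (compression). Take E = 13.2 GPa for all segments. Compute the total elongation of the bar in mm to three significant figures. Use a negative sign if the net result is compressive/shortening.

-2.19 mm

Internal axial forces (sectioning from the free end, tension +): N_BC = -15.5 kN, N_AB = -15.5 kN.
A_AB = 446.8 mm².
A_BC = 565.9 mm².
δ_AB = -15500·552/(446.8·13200) = -1.451 mm
δ_BC = -15500·356/(565.9·13200) = -0.7387 mm
δ = Σδ_i = -2.189 mm.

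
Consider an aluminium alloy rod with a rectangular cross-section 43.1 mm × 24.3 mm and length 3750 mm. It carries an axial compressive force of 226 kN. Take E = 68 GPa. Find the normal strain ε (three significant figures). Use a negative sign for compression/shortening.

A = 1047 mm².
σ = N/A = -215.8 MPa; ε = σ/E = -215.8/68000 = -3.173e-03.

-0.00317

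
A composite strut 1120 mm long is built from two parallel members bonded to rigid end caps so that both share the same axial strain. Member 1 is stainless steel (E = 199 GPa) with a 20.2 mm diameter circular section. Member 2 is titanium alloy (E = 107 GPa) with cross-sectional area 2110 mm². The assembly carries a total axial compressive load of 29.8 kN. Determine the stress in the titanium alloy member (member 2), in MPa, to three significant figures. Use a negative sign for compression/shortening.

-11.0 MPa

A_1 = 320.5 mm².
Equal strain + equilibrium ⇒ each member carries load in proportion to AE: A₁E₁ = 63770000 N, A₂E₂ = 225800000 N, ΣAE = 289500000 N.
σ₂ = P·E₂/ΣAE = -29800·107000/289500000 = -11.01 MPa.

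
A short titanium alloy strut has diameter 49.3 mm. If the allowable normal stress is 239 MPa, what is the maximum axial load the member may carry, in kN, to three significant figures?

456 kN

A = 1909 mm².
P_max = σ_allow · A = 239 · 1909 = 456200 N = 456.2 kN.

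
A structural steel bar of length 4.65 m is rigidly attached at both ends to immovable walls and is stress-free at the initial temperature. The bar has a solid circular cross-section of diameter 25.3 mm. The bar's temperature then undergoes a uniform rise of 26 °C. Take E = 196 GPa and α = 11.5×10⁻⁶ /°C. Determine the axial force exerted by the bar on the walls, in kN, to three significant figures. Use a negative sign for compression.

-29.5 kN

Free thermal expansion αLΔT = 11.5e-6 · 4650 · 26 = 1.39 mm.
The walls impose strain ε = −(1.39)/4650 = -2.9900e-04; σ = Eε = 196000 · -2.9900e-04 = -58.6 MPa.
Wall reaction R = σ·A = -58.6·502.7 = -29460 N = -29.46 kN.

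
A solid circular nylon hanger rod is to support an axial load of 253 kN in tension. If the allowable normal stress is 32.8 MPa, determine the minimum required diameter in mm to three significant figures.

Required area A ≥ P/σ_allow = 253000/32.8 = 7713 mm².
For a solid circular section, d ≥ √(4A/π) = 99.1 mm.

99.1 mm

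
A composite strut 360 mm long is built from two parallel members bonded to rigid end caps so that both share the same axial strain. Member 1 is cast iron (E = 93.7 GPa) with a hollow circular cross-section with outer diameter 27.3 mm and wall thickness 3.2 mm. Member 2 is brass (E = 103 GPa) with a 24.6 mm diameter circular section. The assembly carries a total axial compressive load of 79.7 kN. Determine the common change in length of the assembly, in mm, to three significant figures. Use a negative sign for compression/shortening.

A_1 = 242.3 mm².
A_2 = 475.3 mm².
Equal strain + equilibrium ⇒ each member carries load in proportion to AE: A₁E₁ = 22700000 N, A₂E₂ = 48960000 N, ΣAE = 71660000 N.
δ = PL/ΣAE = -79700·360/71660000 = -0.4004 mm.

-0.400 mm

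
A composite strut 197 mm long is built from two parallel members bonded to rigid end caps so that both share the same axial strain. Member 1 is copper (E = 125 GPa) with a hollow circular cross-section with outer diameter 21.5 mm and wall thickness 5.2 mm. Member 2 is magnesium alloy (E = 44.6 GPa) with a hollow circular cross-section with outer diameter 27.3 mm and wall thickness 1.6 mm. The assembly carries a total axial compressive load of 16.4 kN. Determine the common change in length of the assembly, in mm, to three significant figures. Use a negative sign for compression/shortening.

-0.0827 mm

A_1 = 266.3 mm².
A_2 = 129.2 mm².
Equal strain + equilibrium ⇒ each member carries load in proportion to AE: A₁E₁ = 33290000 N, A₂E₂ = 5762000 N, ΣAE = 39050000 N.
δ = PL/ΣAE = -16400·197/39050000 = -0.08274 mm.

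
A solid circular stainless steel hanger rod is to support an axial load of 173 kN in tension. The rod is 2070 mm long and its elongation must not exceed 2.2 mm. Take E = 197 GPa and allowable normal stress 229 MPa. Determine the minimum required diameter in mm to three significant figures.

Required area A ≥ P/σ_allow = 173000/229 = 755.5 mm².
For a solid circular section, d ≥ √(4A/π) = 31.01 mm.
Elongation limit: A ≥ PL/(Eδ_allow) = 173000·2070/(197000·2.2) = 826.3 mm² ⇒ d ≥ 32.44 mm.
The elongation limit governs.

32.4 mm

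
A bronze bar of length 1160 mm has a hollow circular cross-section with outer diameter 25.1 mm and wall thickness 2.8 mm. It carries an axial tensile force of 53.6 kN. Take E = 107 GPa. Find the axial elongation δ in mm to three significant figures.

A = 196.2 mm².
δ_mech = NL/(AE) = 53600·1160/(196.2·107000) = 2.962 mm.

2.96 mm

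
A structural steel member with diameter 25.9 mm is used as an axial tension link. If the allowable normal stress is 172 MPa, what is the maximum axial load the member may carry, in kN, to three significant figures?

A = 526.9 mm².
P_max = σ_allow · A = 172 · 526.9 = 90620 N = 90.62 kN.

90.6 kN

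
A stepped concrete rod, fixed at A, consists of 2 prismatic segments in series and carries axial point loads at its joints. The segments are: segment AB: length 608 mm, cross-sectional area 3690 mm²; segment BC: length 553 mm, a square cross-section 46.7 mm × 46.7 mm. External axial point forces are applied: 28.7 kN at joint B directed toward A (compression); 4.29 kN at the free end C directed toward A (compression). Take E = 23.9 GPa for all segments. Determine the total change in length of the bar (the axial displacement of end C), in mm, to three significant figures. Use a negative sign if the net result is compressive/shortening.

-0.273 mm

Internal axial forces (sectioning from the free end, tension +): N_BC = -4.29 kN, N_AB = -32.99 kN.
A_BC = 2181 mm².
δ_AB = -32990·608/(3690·23900) = -0.2274 mm
δ_BC = -4290·553/(2181·23900) = -0.04551 mm
δ = Σδ_i = -0.273 mm.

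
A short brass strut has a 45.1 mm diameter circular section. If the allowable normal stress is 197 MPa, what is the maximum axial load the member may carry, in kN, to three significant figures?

A = 1598 mm².
P_max = σ_allow · A = 197 · 1598 = 314700 N = 314.7 kN.

315 kN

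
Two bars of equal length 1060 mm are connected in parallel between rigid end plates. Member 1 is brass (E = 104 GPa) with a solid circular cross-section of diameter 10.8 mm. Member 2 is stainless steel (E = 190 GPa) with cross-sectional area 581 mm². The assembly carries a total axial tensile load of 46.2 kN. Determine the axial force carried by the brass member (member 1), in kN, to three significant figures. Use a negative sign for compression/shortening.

A_1 = 91.61 mm².
Equal strain + equilibrium ⇒ each member carries load in proportion to AE: A₁E₁ = 9527000 N, A₂E₂ = 110400000 N, ΣAE = 119900000 N.
F₁ = P·A₁E₁/ΣAE = 46200·9527000/119900000 = 3671 N.

3.67 kN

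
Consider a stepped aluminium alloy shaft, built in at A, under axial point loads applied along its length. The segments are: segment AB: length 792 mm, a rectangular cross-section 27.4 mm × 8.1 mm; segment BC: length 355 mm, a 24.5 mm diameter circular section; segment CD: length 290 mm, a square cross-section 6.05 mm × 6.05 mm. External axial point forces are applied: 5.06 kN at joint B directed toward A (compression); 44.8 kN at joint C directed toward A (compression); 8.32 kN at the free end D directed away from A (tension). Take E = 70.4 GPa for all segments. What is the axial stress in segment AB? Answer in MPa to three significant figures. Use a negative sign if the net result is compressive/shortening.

-187 MPa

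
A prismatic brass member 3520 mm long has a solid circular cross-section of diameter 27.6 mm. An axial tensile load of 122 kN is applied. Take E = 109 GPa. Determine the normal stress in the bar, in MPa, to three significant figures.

204 MPa

A = 598.3 mm².
σ = N/A = 122000/598.3 = 203.9 MPa.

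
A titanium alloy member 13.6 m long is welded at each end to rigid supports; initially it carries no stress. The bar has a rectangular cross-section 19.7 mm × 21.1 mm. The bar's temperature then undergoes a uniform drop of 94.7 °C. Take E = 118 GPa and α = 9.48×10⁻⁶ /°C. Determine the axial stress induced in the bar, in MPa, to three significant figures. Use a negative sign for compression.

106 MPa

Free thermal expansion αLΔT = 9.48e-6 · 13600 · -94.7 = -12.21 mm.
The walls impose strain ε = −(-12.21)/13600 = 8.9776e-04; σ = Eε = 118000 · 8.9776e-04 = 105.9 MPa.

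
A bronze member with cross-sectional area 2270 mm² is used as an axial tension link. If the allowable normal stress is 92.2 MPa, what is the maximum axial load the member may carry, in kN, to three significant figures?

P_max = σ_allow · A = 92.2 · 2270 = 209300 N = 209.3 kN.

209 kN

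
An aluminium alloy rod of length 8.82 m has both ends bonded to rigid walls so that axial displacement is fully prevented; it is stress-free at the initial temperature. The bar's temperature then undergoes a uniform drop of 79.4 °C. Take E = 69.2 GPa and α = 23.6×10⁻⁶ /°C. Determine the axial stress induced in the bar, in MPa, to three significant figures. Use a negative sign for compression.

Free thermal expansion αLΔT = 23.6e-6 · 8820 · -79.4 = -16.53 mm.
The walls impose strain ε = −(-16.53)/8820 = 1.8738e-03; σ = Eε = 69200 · 1.8738e-03 = 129.7 MPa.

130 MPa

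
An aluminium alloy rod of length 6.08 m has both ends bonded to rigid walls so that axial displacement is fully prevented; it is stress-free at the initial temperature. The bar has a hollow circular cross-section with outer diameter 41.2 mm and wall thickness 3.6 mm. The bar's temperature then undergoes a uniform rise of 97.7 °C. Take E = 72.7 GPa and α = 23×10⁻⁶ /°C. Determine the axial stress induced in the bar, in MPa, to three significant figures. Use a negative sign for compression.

Free thermal expansion αLΔT = 23e-6 · 6080 · 97.7 = 13.66 mm.
The walls impose strain ε = −(13.66)/6080 = -2.2471e-03; σ = Eε = 72700 · -2.2471e-03 = -163.4 MPa.

-163 MPa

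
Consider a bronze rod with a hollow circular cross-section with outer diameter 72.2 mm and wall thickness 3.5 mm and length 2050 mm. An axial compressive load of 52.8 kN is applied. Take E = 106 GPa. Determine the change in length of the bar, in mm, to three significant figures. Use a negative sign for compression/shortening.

-1.35 mm

A = 755.4 mm².
δ_mech = NL/(AE) = -52800·2050/(755.4·106000) = -1.352 mm.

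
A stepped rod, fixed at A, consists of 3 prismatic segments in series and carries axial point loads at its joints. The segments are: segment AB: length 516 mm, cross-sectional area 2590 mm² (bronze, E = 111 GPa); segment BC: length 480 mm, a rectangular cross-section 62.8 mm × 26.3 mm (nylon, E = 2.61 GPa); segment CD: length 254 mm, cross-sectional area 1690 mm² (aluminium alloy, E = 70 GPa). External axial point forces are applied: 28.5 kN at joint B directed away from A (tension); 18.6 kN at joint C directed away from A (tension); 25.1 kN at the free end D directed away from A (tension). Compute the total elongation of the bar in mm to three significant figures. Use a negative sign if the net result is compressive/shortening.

5.05 mm

Internal axial forces (sectioning from the free end, tension +): N_CD = 25.1 kN, N_BC = 43.7 kN, N_AB = 72.2 kN.
A_BC = 1652 mm².
δ_AB = 72200·516/(2590·111000) = 0.1296 mm
δ_BC = 43700·480/(1652·2610) = 4.866 mm
δ_CD = 25100·254/(1690·70000) = 0.05389 mm
δ = Σδ_i = 5.049 mm.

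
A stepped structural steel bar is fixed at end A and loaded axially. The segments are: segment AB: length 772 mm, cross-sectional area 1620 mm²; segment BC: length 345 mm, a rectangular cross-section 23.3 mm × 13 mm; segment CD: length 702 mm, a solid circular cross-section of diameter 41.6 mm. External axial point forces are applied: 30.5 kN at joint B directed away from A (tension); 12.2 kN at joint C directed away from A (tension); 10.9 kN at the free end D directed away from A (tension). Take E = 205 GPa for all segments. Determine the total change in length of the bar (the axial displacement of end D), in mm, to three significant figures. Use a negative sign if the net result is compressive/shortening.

0.280 mm

Internal axial forces (sectioning from the free end, tension +): N_CD = 10.9 kN, N_BC = 23.1 kN, N_AB = 53.6 kN.
A_BC = 302.9 mm².
A_CD = 1359 mm².
δ_AB = 53600·772/(1620·205000) = 0.1246 mm
δ_BC = 23100·345/(302.9·205000) = 0.1283 mm
δ_CD = 10900·702/(1359·205000) = 0.02746 mm
δ = Σδ_i = 0.2804 mm.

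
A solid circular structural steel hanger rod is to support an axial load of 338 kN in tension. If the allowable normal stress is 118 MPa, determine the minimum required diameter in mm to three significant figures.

60.4 mm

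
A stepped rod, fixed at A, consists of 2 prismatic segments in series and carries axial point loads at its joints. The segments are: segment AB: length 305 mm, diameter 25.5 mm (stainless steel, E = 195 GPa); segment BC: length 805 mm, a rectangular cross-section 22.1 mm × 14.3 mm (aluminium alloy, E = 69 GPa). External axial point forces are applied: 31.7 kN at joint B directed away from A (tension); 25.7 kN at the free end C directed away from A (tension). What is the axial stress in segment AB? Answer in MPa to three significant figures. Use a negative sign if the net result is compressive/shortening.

Internal axial forces (sectioning from the free end, tension +): N_BC = 25.7 kN, N_AB = 57.4 kN.
A_AB = 510.7 mm².
σ_AB = N_AB/A_AB = 57400/510.7 = 112.4 MPa.

112 MPa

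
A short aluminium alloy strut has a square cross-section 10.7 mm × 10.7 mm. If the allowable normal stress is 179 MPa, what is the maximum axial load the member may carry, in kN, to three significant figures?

20.5 kN

A = 114.5 mm².
P_max = σ_allow · A = 179 · 114.5 = 20490 N = 20.49 kN.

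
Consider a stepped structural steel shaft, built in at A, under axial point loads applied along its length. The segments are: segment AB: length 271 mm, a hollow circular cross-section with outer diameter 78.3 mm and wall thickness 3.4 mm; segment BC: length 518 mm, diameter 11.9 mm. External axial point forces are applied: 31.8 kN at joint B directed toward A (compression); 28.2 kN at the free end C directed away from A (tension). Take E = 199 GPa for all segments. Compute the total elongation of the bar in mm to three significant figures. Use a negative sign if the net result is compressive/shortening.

0.654 mm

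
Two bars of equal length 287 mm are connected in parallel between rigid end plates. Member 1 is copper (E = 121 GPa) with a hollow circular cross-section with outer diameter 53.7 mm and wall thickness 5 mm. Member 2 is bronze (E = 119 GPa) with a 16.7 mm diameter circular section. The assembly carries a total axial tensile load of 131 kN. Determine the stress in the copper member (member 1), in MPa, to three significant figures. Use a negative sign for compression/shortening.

134 MPa

A_1 = 765 mm².
A_2 = 219 mm².
Equal strain + equilibrium ⇒ each member carries load in proportion to AE: A₁E₁ = 92560000 N, A₂E₂ = 26070000 N, ΣAE = 118600000 N.
σ₁ = P·E₁/ΣAE = 131000·121000/118600000 = 133.6 MPa.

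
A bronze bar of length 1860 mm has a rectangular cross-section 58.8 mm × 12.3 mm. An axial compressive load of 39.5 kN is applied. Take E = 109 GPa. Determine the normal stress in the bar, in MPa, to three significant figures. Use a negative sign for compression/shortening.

-54.6 MPa

A = 723.2 mm².
σ = N/A = -39500/723.2 = -54.62 MPa.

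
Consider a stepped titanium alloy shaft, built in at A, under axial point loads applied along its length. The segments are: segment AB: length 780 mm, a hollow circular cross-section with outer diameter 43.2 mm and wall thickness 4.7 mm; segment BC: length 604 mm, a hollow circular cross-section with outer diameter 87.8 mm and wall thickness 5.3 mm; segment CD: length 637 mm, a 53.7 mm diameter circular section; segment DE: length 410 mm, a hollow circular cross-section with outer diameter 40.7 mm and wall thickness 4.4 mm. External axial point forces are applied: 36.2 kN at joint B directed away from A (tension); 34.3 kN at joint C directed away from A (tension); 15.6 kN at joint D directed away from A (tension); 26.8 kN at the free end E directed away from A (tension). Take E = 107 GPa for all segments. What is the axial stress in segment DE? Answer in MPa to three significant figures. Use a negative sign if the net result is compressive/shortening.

Internal axial forces (sectioning from the free end, tension +): N_DE = 26.8 kN, N_CD = 42.4 kN, N_BC = 76.7 kN, N_AB = 112.9 kN.
A_DE = 501.8 mm².
σ_DE = N_DE/A_DE = 26800/501.8 = 53.41 MPa.

53.4 MPa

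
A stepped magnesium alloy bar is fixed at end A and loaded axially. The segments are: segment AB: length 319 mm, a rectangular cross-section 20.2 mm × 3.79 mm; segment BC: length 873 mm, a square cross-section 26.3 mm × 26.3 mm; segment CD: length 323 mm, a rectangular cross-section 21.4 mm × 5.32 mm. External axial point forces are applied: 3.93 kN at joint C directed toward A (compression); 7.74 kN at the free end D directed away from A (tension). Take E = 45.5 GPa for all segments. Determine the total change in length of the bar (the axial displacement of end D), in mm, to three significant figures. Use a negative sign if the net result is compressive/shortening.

Internal axial forces (sectioning from the free end, tension +): N_CD = 7.74 kN, N_BC = 3.81 kN, N_AB = 3.81 kN.
A_AB = 76.56 mm².
A_BC = 691.7 mm².
A_CD = 113.8 mm².
δ_AB = 3810·319/(76.56·45500) = 0.3489 mm
δ_BC = 3810·873/(691.7·45500) = 0.1057 mm
δ_CD = 7740·323/(113.8·45500) = 0.4826 mm
δ = Σδ_i = 0.9372 mm.

0.937 mm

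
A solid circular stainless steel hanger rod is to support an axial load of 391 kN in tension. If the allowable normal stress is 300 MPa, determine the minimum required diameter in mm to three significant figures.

40.7 mm

Required area A ≥ P/σ_allow = 391000/300 = 1303 mm².
For a solid circular section, d ≥ √(4A/π) = 40.74 mm.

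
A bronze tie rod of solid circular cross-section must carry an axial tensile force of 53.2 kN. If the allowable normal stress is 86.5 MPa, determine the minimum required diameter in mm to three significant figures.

Required area A ≥ P/σ_allow = 53200/86.5 = 615 mm².
For a solid circular section, d ≥ √(4A/π) = 27.98 mm.

28.0 mm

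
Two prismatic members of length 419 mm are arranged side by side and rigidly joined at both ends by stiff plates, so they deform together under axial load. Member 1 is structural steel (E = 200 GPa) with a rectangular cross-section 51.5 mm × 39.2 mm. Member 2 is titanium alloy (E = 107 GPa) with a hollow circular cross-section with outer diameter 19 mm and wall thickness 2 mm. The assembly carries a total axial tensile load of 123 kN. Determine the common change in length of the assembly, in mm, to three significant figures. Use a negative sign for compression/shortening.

0.124 mm

A_1 = 2019 mm².
A_2 = 106.8 mm².
Equal strain + equilibrium ⇒ each member carries load in proportion to AE: A₁E₁ = 403800000 N, A₂E₂ = 11430000 N, ΣAE = 415200000 N.
δ = PL/ΣAE = 123000·419/415200000 = 0.1241 mm.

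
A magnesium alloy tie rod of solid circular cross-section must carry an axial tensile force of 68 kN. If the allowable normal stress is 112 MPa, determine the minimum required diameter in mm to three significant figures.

Required area A ≥ P/σ_allow = 68000/112 = 607.1 mm².
For a solid circular section, d ≥ √(4A/π) = 27.8 mm.

27.8 mm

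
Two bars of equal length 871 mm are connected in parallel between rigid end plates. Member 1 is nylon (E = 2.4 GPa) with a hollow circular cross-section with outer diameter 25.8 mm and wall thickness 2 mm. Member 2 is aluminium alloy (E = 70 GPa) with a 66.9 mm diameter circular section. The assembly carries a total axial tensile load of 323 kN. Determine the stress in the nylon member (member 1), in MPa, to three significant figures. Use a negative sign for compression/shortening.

A_1 = 149.5 mm².
A_2 = 3515 mm².
Equal strain + equilibrium ⇒ each member carries load in proportion to AE: A₁E₁ = 358900 N, A₂E₂ = 246100000 N, ΣAE = 246400000 N.
σ₁ = P·E₁/ΣAE = 323000·2400/246400000 = 3.146 MPa.

3.15 MPa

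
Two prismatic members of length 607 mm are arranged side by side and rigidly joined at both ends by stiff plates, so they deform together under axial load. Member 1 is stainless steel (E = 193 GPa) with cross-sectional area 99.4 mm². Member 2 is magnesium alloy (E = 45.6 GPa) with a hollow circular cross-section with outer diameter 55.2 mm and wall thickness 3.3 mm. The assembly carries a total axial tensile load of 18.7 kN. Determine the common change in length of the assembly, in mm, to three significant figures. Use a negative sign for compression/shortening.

A_2 = 538.1 mm².
Equal strain + equilibrium ⇒ each member carries load in proportion to AE: A₁E₁ = 19180000 N, A₂E₂ = 24540000 N, ΣAE = 43720000 N.
δ = PL/ΣAE = 18700·607/43720000 = 0.2596 mm.

0.260 mm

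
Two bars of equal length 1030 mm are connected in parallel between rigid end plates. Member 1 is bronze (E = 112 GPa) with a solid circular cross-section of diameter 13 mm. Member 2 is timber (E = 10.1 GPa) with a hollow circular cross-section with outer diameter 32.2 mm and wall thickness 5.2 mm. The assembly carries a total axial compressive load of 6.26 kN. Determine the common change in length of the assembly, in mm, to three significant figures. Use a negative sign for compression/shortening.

-0.334 mm

A_1 = 132.7 mm².
A_2 = 441.1 mm².
Equal strain + equilibrium ⇒ each member carries load in proportion to AE: A₁E₁ = 14870000 N, A₂E₂ = 4455000 N, ΣAE = 19320000 N.
δ = PL/ΣAE = -6260·1030/19320000 = -0.3337 mm.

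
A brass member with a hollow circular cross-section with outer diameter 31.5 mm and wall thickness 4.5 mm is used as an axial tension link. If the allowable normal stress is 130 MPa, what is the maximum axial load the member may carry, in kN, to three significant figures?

A = 381.7 mm².
P_max = σ_allow · A = 130 · 381.7 = 49620 N = 49.62 kN.

49.6 kN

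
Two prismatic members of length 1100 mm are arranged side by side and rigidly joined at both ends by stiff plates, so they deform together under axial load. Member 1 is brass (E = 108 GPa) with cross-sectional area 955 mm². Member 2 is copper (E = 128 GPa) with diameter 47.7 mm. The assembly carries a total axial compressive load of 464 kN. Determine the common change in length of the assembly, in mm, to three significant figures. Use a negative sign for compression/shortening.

A_2 = 1787 mm².
Equal strain + equilibrium ⇒ each member carries load in proportion to AE: A₁E₁ = 103100000 N, A₂E₂ = 228700000 N, ΣAE = 331900000 N.
δ = PL/ΣAE = -464000·1100/331900000 = -1.538 mm.

-1.54 mm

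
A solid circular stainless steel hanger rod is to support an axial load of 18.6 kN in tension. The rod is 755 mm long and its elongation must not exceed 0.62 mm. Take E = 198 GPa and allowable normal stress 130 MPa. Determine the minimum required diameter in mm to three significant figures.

Required area A ≥ P/σ_allow = 18600/130 = 143.1 mm².
For a solid circular section, d ≥ √(4A/π) = 13.5 mm.
Elongation limit: A ≥ PL/(Eδ_allow) = 18600·755/(198000·0.62) = 114.4 mm² ⇒ d ≥ 12.07 mm.
The stress limit governs.

13.5 mm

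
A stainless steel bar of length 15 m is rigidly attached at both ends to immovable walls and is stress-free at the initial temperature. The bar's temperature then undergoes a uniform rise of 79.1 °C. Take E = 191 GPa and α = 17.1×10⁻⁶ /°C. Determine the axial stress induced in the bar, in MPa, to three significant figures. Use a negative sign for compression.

Free thermal expansion αLΔT = 17.1e-6 · 15000 · 79.1 = 20.29 mm.
The walls impose strain ε = −(20.29)/15000 = -1.3526e-03; σ = Eε = 191000 · -1.3526e-03 = -258.3 MPa.

-258 MPa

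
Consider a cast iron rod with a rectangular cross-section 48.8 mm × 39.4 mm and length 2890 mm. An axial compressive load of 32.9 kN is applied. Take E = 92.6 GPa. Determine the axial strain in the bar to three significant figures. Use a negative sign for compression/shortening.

A = 1923 mm².
σ = N/A = -17.11 MPa; ε = σ/E = -17.11/92600 = -1.848e-04.

-1.85e-04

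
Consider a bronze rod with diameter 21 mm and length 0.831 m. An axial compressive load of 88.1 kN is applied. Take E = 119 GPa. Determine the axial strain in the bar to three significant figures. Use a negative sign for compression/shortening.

A = 346.4 mm².
σ = N/A = -254.4 MPa; ε = σ/E = -254.4/119000 = -2.137e-03.

-0.00214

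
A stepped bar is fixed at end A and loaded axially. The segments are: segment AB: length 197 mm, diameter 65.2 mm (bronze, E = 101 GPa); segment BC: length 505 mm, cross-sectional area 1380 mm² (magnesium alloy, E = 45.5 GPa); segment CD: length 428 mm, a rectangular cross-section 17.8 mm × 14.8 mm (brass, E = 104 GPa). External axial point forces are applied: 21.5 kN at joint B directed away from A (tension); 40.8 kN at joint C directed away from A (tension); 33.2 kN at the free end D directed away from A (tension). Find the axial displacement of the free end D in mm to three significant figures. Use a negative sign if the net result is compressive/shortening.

Internal axial forces (sectioning from the free end, tension +): N_CD = 33.2 kN, N_BC = 74 kN, N_AB = 95.5 kN.
A_AB = 3339 mm².
A_CD = 263.4 mm².
δ_AB = 95500·197/(3339·101000) = 0.05579 mm
δ_BC = 74000·505/(1380·45500) = 0.5952 mm
δ_CD = 33200·428/(263.4·104000) = 0.5186 mm
δ = Σδ_i = 1.17 mm.

1.17 mm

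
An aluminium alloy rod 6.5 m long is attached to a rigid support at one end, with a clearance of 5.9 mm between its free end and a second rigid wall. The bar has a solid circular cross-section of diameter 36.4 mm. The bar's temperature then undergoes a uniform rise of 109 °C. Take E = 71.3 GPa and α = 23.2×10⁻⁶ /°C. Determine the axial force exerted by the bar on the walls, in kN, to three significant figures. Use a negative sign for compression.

Free thermal expansion αLΔT = 23.2e-6 · 6500 · 109 = 16.44 mm.
The walls engage after the gap closes; constrained expansion = 16.44 − 5.9 = 10.54 mm.
The walls impose strain ε = −(10.54)/6500 = -1.6211e-03; σ = Eε = 71300 · -1.6211e-03 = -115.6 MPa.
Wall reaction R = σ·A = -115.6·1041 = -120300 N = -120.3 kN.

-120 kN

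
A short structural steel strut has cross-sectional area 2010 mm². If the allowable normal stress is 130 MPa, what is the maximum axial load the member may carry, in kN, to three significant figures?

P_max = σ_allow · A = 130 · 2010 = 261300 N = 261.3 kN.

261 kN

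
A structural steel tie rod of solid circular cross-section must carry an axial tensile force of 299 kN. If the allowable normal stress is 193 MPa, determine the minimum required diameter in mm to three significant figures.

Required area A ≥ P/σ_allow = 299000/193 = 1549 mm².
For a solid circular section, d ≥ √(4A/π) = 44.41 mm.

44.4 mm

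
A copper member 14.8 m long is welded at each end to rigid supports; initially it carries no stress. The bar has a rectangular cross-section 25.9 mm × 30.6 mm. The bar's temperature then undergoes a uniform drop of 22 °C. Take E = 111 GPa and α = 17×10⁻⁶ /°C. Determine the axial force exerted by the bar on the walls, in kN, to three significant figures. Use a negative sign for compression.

Free thermal expansion αLΔT = 17e-6 · 14800 · -22 = -5.535 mm.
The walls impose strain ε = −(-5.535)/14800 = 3.7400e-04; σ = Eε = 111000 · 3.7400e-04 = 41.51 MPa.
Wall reaction R = σ·A = 41.51·792.5 = 32900 N = 32.9 kN.

32.9 kN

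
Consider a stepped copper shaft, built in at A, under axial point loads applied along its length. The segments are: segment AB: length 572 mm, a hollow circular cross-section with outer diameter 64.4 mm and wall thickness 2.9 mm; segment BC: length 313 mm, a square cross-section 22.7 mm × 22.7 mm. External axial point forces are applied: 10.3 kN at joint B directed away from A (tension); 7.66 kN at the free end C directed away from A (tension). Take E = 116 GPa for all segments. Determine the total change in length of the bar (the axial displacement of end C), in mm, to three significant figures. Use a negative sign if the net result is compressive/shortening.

Internal axial forces (sectioning from the free end, tension +): N_BC = 7.66 kN, N_AB = 17.96 kN.
A_AB = 560.3 mm².
A_BC = 515.3 mm².
δ_AB = 17960·572/(560.3·116000) = 0.1581 mm
δ_BC = 7660·313/(515.3·116000) = 0.04011 mm
δ = Σδ_i = 0.1982 mm.

0.198 mm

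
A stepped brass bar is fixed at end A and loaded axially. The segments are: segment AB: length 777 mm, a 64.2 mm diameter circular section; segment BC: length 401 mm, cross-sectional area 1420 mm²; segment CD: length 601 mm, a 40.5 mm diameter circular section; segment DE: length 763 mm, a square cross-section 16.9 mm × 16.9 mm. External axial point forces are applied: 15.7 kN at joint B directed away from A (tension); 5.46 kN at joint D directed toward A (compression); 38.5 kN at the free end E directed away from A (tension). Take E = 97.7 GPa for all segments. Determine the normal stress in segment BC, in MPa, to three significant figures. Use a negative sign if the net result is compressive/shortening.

23.3 MPa

Internal axial forces (sectioning from the free end, tension +): N_DE = 38.5 kN, N_CD = 33.04 kN, N_BC = 33.04 kN, N_AB = 48.74 kN.
σ_BC = N_BC/A_BC = 33040/1420 = 23.27 MPa.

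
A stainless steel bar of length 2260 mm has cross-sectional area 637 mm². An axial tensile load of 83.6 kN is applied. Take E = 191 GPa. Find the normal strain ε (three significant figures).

σ = N/A = 131.2 MPa; ε = σ/E = 131.2/191000 = 6.871e-04.

6.87e-04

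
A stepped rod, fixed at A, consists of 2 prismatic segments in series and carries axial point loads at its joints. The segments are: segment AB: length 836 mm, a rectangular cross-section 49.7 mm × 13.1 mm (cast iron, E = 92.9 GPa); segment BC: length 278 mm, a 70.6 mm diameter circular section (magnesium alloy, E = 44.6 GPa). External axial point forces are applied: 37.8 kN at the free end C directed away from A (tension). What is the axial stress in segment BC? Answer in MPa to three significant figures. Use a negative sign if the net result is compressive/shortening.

9.66 MPa

Internal axial forces (sectioning from the free end, tension +): N_BC = 37.8 kN, N_AB = 37.8 kN.
A_BC = 3915 mm².
σ_BC = N_BC/A_BC = 37800/3915 = 9.656 MPa.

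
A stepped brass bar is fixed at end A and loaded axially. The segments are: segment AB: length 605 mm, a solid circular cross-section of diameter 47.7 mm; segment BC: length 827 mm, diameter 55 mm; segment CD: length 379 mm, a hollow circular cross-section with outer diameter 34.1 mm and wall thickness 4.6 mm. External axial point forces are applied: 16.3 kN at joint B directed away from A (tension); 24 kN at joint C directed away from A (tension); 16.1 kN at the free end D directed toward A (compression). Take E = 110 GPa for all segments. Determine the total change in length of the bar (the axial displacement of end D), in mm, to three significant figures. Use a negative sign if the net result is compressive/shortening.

-0.0306 mm

Internal axial forces (sectioning from the free end, tension +): N_CD = -16.1 kN, N_BC = 7.9 kN, N_AB = 24.2 kN.
A_AB = 1787 mm².
A_BC = 2376 mm².
A_CD = 426.3 mm².
δ_AB = 24200·605/(1787·110000) = 0.07448 mm
δ_BC = 7900·827/(2376·110000) = 0.025 mm
δ_CD = -16100·379/(426.3·110000) = -0.1301 mm
δ = Σδ_i = -0.03064 mm.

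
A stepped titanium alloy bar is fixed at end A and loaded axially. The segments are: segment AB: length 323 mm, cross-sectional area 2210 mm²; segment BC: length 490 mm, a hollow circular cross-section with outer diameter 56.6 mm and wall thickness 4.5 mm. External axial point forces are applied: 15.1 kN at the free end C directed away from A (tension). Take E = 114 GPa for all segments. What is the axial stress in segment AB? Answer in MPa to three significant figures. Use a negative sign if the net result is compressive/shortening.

Internal axial forces (sectioning from the free end, tension +): N_BC = 15.1 kN, N_AB = 15.1 kN.
σ_AB = N_AB/A_AB = 15100/2210 = 6.833 MPa.

6.83 MPa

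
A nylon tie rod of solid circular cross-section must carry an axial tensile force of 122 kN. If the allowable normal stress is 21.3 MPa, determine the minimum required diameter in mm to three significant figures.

Required area A ≥ P/σ_allow = 122000/21.3 = 5728 mm².
For a solid circular section, d ≥ √(4A/π) = 85.4 mm.

85.4 mm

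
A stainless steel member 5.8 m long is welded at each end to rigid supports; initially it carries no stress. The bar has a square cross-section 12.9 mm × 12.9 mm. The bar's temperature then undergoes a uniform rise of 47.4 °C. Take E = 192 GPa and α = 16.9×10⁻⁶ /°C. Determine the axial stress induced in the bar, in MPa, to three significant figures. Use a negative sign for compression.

Free thermal expansion αLΔT = 16.9e-6 · 5800 · 47.4 = 4.646 mm.
The walls impose strain ε = −(4.646)/5800 = -8.0106e-04; σ = Eε = 192000 · -8.0106e-04 = -153.8 MPa.

-154 MPa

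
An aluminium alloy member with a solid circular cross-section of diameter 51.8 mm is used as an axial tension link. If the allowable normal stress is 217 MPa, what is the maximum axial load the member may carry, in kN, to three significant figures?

A = 2107 mm².
P_max = σ_allow · A = 217 · 2107 = 457300 N = 457.3 kN.

457 kN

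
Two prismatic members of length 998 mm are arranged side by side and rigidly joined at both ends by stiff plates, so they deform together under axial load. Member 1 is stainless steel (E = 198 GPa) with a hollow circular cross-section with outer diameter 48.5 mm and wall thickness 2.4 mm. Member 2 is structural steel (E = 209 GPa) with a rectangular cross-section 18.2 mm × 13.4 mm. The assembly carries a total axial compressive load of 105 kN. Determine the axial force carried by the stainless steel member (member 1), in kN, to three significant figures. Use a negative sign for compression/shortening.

-60.3 kN

A_1 = 347.6 mm².
A_2 = 243.9 mm².
Equal strain + equilibrium ⇒ each member carries load in proportion to AE: A₁E₁ = 68820000 N, A₂E₂ = 50970000 N, ΣAE = 119800000 N.
F₁ = P·A₁E₁/ΣAE = -105000·68820000/119800000 = -60320 N.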